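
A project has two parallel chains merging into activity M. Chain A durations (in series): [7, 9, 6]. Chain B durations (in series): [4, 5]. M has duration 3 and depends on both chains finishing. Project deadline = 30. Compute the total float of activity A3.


Forward pass: ES(A3) = sum of predecessors on chain A = 16
EF = ES + duration = 16 + 6 = 22
Backward pass: LF(M) = deadline = 30; LS(M) = 30 - 3 = 27
LF(A3) = LS(M) - sum(successors on chain A) = 27 - 0 = 27
LS = LF - duration = 27 - 6 = 21
Total float = LS - ES = 21 - 16 = 5

5


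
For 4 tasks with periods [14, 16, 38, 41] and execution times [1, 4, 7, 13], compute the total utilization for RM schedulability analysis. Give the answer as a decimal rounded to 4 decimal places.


Compute individual utilizations (exact fractions):
  Task 1: C/T = 1/14 (approx. 0.0714)
  Task 2: C/T = 4/16 = 1/4 (approx. 0.25)
  Task 3: C/T = 7/38 (approx. 0.1842)
  Task 4: C/T = 13/41 (approx. 0.3171)
Total utilization U = 1/14 + 1/4 + 7/38 + 13/41 = 17945/21812
Rounded to 4 decimal places: U = 0.8227
RM (Liu & Layland) bound for 4 tasks = 0.756828; compare with U = 17945/21812 (approx. 0.822712)
bound < U <= 1, so the RM sufficient condition is not met (inconclusive; an exact test such as response-time analysis is needed).

0.8227


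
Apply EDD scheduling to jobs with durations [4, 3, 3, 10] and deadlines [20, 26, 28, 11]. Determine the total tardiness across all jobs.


Sort by due date (EDD order): [(10, 11), (4, 20), (3, 26), (3, 28)]
Compute completion times and tardiness:
  Job 1: p=10, d=11, C=10, tardiness=max(0,10-11)=0
  Job 2: p=4, d=20, C=14, tardiness=max(0,14-20)=0
  Job 3: p=3, d=26, C=17, tardiness=max(0,17-26)=0
  Job 4: p=3, d=28, C=20, tardiness=max(0,20-28)=0
Total tardiness = 0

0


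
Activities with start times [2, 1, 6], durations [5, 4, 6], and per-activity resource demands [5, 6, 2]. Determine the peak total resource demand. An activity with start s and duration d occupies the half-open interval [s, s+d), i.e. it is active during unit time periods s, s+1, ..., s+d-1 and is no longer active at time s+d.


Each activity i is active on [start_i, start_i + duration_i).
Compute total resource usage per time slot:
  t=0: active resources = [], total = 0
  t=1: active resources = [6], total = 6
  t=2: active resources = [5, 6], total = 11
  t=3: active resources = [5, 6], total = 11
  t=4: active resources = [5, 6], total = 11
  t=5: active resources = [5], total = 5
  t=6: active resources = [5, 2], total = 7
  t=7: active resources = [2], total = 2
  t=8: active resources = [2], total = 2
  t=9: active resources = [2], total = 2
  t=10: active resources = [2], total = 2
  t=11: active resources = [2], total = 2
Peak resource demand = 11

11


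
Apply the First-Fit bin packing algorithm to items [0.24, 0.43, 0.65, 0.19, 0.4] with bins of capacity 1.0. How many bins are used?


Place items sequentially using First-Fit:
  Item 0.24 -> new Bin 1
  Item 0.43 -> Bin 1 (now 0.67)
  Item 0.65 -> new Bin 2
  Item 0.19 -> Bin 1 (now 0.86)
  Item 0.4 -> new Bin 3
Total bins used = 3

3


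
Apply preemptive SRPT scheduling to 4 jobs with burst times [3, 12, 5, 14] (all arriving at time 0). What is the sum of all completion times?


Since all jobs arrive at t=0, SRPT equals SPT ordering.
SPT order: [3, 5, 12, 14]
Completion times:
  Job 1: p=3, C=3
  Job 2: p=5, C=8
  Job 3: p=12, C=20
  Job 4: p=14, C=34
Total completion time = 3 + 8 + 20 + 34 = 65

65


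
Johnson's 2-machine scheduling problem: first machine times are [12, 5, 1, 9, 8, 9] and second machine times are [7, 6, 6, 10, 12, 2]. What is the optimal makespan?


Apply Johnson's rule:
  Group 1 (a <= b): [(3, 1, 6), (2, 5, 6), (5, 8, 12), (4, 9, 10)]
  Group 2 (a > b): [(1, 12, 7), (6, 9, 2)]
Optimal job order: [3, 2, 5, 4, 1, 6]
Schedule:
  Job 3: M1 done at 1, M2 done at 7
  Job 2: M1 done at 6, M2 done at 13
  Job 5: M1 done at 14, M2 done at 26
  Job 4: M1 done at 23, M2 done at 36
  Job 1: M1 done at 35, M2 done at 43
  Job 6: M1 done at 44, M2 done at 46
Makespan = 46

46


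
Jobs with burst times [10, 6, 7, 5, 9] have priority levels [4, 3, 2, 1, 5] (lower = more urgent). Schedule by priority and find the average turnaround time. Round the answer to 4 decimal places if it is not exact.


Sort by priority (ascending = highest first):
Order: [(1, 5), (2, 7), (3, 6), (4, 10), (5, 9)]
Completion times:
  Priority 1, burst=5, C=5
  Priority 2, burst=7, C=12
  Priority 3, burst=6, C=18
  Priority 4, burst=10, C=28
  Priority 5, burst=9, C=37
Average turnaround = 100/5 = 20.0

20.0


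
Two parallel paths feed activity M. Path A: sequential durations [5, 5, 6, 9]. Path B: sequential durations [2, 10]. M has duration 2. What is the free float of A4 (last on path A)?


ES(A4) = sum of predecessors on chain A = 16
EF(A4) = ES + duration = 16 + 9 = 25
Successor of A4 is M. ES(M) = max(sum(A), sum(B)) = max(25, 12) = 25
Free float = ES(successor) - EF(current) = 25 - 25 = 0

0


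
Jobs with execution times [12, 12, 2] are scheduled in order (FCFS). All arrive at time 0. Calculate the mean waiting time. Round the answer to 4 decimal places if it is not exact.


FCFS order (as given): [12, 12, 2]
Waiting times:
  Job 1: wait = 0
  Job 2: wait = 12
  Job 3: wait = 24
Sum of waiting times = 36
Average waiting time = 36/3 = 12.0

12.0


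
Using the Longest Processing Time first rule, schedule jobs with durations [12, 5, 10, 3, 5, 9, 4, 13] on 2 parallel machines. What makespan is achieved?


Sort jobs in decreasing order (LPT): [13, 12, 10, 9, 5, 5, 4, 3]
Assign each job to the least loaded machine:
  Machine 1: jobs [13, 9, 5, 4], load = 31
  Machine 2: jobs [12, 10, 5, 3], load = 30
Makespan = max load = 31

31


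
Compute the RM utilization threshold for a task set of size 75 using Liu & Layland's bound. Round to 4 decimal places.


Compute 2^(1/75) = 1.0092848012
Subtract 1: 1.0092848012 - 1 = 0.0092848012
Multiply by n: 75 * 0.0092848012 = 0.6963600900
Round to 4 dp: 0.6964

0.6964


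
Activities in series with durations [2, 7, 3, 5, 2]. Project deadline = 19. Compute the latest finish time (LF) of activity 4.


LF(activity 4) = deadline - sum of successor durations
Successors: activities 5 through 5 with durations [2]
Sum of successor durations = 2
LF = 19 - 2 = 17

17


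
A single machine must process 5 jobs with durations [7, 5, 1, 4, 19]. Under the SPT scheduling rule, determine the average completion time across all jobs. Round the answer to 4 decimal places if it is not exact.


Sort jobs by processing time (SPT order): [1, 4, 5, 7, 19]
Compute completion times sequentially:
  Job 1: processing = 1, completes at 1
  Job 2: processing = 4, completes at 5
  Job 3: processing = 5, completes at 10
  Job 4: processing = 7, completes at 17
  Job 5: processing = 19, completes at 36
Sum of completion times = 69
Average completion time = 69/5 = 13.8

13.8


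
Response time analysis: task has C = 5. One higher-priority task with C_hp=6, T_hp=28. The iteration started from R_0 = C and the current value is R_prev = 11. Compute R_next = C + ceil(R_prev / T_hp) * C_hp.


R_next = C + ceil(R_prev / T_hp) * C_hp
ceil(11 / 28) = ceil(0.3929) = 1
Interference = 1 * 6 = 6
R_next = 5 + 6 = 11
R_next = R_prev, so the iteration has converged (response time = 11).

11


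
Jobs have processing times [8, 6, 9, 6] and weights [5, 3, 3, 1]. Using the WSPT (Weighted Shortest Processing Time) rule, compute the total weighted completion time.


Compute p/w ratios and sort ascending (WSPT): [(8, 5), (6, 3), (9, 3), (6, 1)]
Compute weighted completion times:
  Job (p=8,w=5): C=8, w*C=5*8=40
  Job (p=6,w=3): C=14, w*C=3*14=42
  Job (p=9,w=3): C=23, w*C=3*23=69
  Job (p=6,w=1): C=29, w*C=1*29=29
Total weighted completion time = 180

180


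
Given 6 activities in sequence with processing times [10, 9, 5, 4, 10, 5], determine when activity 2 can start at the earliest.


Activity 2 starts after activities 1 through 1 complete.
Predecessor durations: [10]
ES = 10 = 10

10


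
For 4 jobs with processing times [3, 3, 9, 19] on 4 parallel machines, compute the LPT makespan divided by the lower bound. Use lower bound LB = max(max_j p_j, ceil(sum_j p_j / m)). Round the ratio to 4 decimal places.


LPT order: [19, 9, 3, 3]
Machine loads after assignment: [19, 9, 3, 3]
LPT makespan = 19
Lower bound = max(max_job, ceil(total/4)) = max(19, 9) = 19
Ratio = 19 / 19 = 1.0

1.0


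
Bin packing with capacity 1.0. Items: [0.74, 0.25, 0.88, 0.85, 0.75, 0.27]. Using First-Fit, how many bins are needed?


Place items sequentially using First-Fit:
  Item 0.74 -> new Bin 1
  Item 0.25 -> Bin 1 (now 0.99)
  Item 0.88 -> new Bin 2
  Item 0.85 -> new Bin 3
  Item 0.75 -> new Bin 4
  Item 0.27 -> new Bin 5
Total bins used = 5

5


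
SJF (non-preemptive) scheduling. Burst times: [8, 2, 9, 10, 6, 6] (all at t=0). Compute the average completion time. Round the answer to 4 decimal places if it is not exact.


SJF order (ascending): [2, 6, 6, 8, 9, 10]
Completion times:
  Job 1: burst=2, C=2
  Job 2: burst=6, C=8
  Job 3: burst=6, C=14
  Job 4: burst=8, C=22
  Job 5: burst=9, C=31
  Job 6: burst=10, C=41
Average completion = 118/6 = 19.6667

19.6667


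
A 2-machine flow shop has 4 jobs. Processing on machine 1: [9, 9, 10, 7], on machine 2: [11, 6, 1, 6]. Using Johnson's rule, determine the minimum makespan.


Apply Johnson's rule:
  Group 1 (a <= b): [(1, 9, 11)]
  Group 2 (a > b): [(2, 9, 6), (4, 7, 6), (3, 10, 1)]
Optimal job order: [1, 2, 4, 3]
Schedule:
  Job 1: M1 done at 9, M2 done at 20
  Job 2: M1 done at 18, M2 done at 26
  Job 4: M1 done at 25, M2 done at 32
  Job 3: M1 done at 35, M2 done at 36
Makespan = 36

36


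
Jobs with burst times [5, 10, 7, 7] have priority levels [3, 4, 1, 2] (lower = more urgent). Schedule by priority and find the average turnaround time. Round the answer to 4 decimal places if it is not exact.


Sort by priority (ascending = highest first):
Order: [(1, 7), (2, 7), (3, 5), (4, 10)]
Completion times:
  Priority 1, burst=7, C=7
  Priority 2, burst=7, C=14
  Priority 3, burst=5, C=19
  Priority 4, burst=10, C=29
Average turnaround = 69/4 = 17.25

17.25


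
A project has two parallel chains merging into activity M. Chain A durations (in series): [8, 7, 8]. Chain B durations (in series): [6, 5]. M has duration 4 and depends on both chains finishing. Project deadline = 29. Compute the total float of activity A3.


Forward pass: ES(A3) = sum of predecessors on chain A = 15
EF = ES + duration = 15 + 8 = 23
Backward pass: LF(M) = deadline = 29; LS(M) = 29 - 4 = 25
LF(A3) = LS(M) - sum(successors on chain A) = 25 - 0 = 25
LS = LF - duration = 25 - 8 = 17
Total float = LS - ES = 17 - 15 = 2

2


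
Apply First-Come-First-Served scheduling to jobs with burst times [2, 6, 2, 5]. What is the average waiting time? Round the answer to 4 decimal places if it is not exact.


FCFS order (as given): [2, 6, 2, 5]
Waiting times:
  Job 1: wait = 0
  Job 2: wait = 2
  Job 3: wait = 8
  Job 4: wait = 10
Sum of waiting times = 20
Average waiting time = 20/4 = 5.0

5.0


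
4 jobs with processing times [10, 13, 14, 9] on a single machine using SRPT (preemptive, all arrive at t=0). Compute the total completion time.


Since all jobs arrive at t=0, SRPT equals SPT ordering.
SPT order: [9, 10, 13, 14]
Completion times:
  Job 1: p=9, C=9
  Job 2: p=10, C=19
  Job 3: p=13, C=32
  Job 4: p=14, C=46
Total completion time = 9 + 19 + 32 + 46 = 106

106


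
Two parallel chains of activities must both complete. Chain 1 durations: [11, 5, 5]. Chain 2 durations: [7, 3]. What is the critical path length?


Path A total = 11 + 5 + 5 = 21
Path B total = 7 + 3 = 10
Critical path = longest path = max(21, 10) = 21

21


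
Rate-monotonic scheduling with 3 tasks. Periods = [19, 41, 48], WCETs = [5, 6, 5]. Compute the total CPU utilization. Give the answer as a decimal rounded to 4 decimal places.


Compute individual utilizations (exact fractions):
  Task 1: C/T = 5/19 (approx. 0.2632)
  Task 2: C/T = 6/41 (approx. 0.1463)
  Task 3: C/T = 5/48 (approx. 0.1042)
Total utilization U = 5/19 + 6/41 + 5/48 = 19207/37392
Rounded to 4 decimal places: U = 0.5137
RM (Liu & Layland) bound for 3 tasks = 0.779763; compare with U = 19207/37392 (approx. 0.513666)
U <= bound, so schedulable by RM sufficient condition.

0.5137


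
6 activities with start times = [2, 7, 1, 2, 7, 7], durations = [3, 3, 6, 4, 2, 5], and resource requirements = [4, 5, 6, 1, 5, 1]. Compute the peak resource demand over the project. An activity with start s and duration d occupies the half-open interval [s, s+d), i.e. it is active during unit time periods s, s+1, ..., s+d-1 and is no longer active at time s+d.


Each activity i is active on [start_i, start_i + duration_i).
Compute total resource usage per time slot:
  t=0: active resources = [], total = 0
  t=1: active resources = [6], total = 6
  t=2: active resources = [4, 6, 1], total = 11
  t=3: active resources = [4, 6, 1], total = 11
  t=4: active resources = [4, 6, 1], total = 11
  t=5: active resources = [6, 1], total = 7
  t=6: active resources = [6], total = 6
  t=7: active resources = [5, 5, 1], total = 11
  t=8: active resources = [5, 5, 1], total = 11
  t=9: active resources = [5, 1], total = 6
  t=10: active resources = [1], total = 1
  t=11: active resources = [1], total = 1
Peak resource demand = 11

11


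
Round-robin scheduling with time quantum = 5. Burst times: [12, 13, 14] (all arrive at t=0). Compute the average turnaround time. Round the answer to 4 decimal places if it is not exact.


Time quantum = 5
Execution trace:
  J1 runs 5 units, time = 5
  J2 runs 5 units, time = 10
  J3 runs 5 units, time = 15
  J1 runs 5 units, time = 20
  J2 runs 5 units, time = 25
  J3 runs 5 units, time = 30
  J1 runs 2 units, time = 32
  J2 runs 3 units, time = 35
  J3 runs 4 units, time = 39
Finish times: [32, 35, 39]
Average turnaround = 106/3 = 35.3333

35.3333


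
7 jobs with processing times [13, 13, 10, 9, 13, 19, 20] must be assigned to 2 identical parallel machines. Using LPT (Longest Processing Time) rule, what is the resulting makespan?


Sort jobs in decreasing order (LPT): [20, 19, 13, 13, 13, 10, 9]
Assign each job to the least loaded machine:
  Machine 1: jobs [20, 13, 10, 9], load = 52
  Machine 2: jobs [19, 13, 13], load = 45
Makespan = max load = 52

52


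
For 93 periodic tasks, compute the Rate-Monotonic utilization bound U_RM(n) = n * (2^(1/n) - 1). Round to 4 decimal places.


Compute 2^(1/93) = 1.0074810397
Subtract 1: 1.0074810397 - 1 = 0.0074810397
Multiply by n: 93 * 0.0074810397 = 0.6957366921
Round to 4 dp: 0.6957

0.6957


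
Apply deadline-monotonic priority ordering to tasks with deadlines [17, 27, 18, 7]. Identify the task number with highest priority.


Sort tasks by relative deadline (ascending):
  Task 4: deadline = 7
  Task 1: deadline = 17
  Task 3: deadline = 18
  Task 2: deadline = 27
Priority order (highest first): [4, 1, 3, 2]
Highest priority task = 4

4


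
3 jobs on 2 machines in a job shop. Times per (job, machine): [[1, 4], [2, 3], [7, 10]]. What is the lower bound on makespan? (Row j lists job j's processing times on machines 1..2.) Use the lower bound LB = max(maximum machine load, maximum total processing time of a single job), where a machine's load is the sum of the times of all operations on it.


Machine loads:
  Machine 1: 1 + 2 + 7 = 10
  Machine 2: 4 + 3 + 10 = 17
Max machine load = 17
Job totals:
  Job 1: 5
  Job 2: 5
  Job 3: 17
Max job total = 17
Lower bound = max(17, 17) = 17

17


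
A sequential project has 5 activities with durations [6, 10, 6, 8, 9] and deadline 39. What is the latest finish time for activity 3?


LF(activity 3) = deadline - sum of successor durations
Successors: activities 4 through 5 with durations [8, 9]
Sum of successor durations = 17
LF = 39 - 17 = 22

22


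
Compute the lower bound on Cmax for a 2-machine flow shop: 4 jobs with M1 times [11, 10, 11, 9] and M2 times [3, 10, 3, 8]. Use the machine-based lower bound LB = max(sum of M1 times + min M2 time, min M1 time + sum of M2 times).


LB1 = sum(M1 times) + min(M2 times) = 41 + 3 = 44
LB2 = min(M1 times) + sum(M2 times) = 9 + 24 = 33
Lower bound = max(LB1, LB2) = max(44, 33) = 44

44


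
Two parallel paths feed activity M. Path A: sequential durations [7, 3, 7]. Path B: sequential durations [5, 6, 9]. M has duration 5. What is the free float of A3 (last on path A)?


ES(A3) = sum of predecessors on chain A = 10
EF(A3) = ES + duration = 10 + 7 = 17
Successor of A3 is M. ES(M) = max(sum(A), sum(B)) = max(17, 20) = 20
Free float = ES(successor) - EF(current) = 20 - 17 = 3

3


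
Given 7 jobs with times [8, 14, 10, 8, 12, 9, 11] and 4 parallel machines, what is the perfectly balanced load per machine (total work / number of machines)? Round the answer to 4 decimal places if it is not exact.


Total processing time = 8 + 14 + 10 + 8 + 12 + 9 + 11 = 72
Number of machines = 4
Ideal balanced load = 72 / 4 = 18.0

18.0


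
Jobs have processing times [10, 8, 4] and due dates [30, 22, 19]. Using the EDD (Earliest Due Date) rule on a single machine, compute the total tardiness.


Sort by due date (EDD order): [(4, 19), (8, 22), (10, 30)]
Compute completion times and tardiness:
  Job 1: p=4, d=19, C=4, tardiness=max(0,4-19)=0
  Job 2: p=8, d=22, C=12, tardiness=max(0,12-22)=0
  Job 3: p=10, d=30, C=22, tardiness=max(0,22-30)=0
Total tardiness = 0

0


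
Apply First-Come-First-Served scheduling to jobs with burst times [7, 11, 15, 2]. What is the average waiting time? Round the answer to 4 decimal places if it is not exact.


FCFS order (as given): [7, 11, 15, 2]
Waiting times:
  Job 1: wait = 0
  Job 2: wait = 7
  Job 3: wait = 18
  Job 4: wait = 33
Sum of waiting times = 58
Average waiting time = 58/4 = 14.5

14.5


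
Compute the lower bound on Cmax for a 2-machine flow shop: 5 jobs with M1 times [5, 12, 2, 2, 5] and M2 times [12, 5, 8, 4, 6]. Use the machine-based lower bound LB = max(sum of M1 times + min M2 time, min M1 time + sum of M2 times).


LB1 = sum(M1 times) + min(M2 times) = 26 + 4 = 30
LB2 = min(M1 times) + sum(M2 times) = 2 + 35 = 37
Lower bound = max(LB1, LB2) = max(30, 37) = 37

37


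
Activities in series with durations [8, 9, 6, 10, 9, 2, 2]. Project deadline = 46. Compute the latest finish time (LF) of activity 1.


LF(activity 1) = deadline - sum of successor durations
Successors: activities 2 through 7 with durations [9, 6, 10, 9, 2, 2]
Sum of successor durations = 38
LF = 46 - 38 = 8

8


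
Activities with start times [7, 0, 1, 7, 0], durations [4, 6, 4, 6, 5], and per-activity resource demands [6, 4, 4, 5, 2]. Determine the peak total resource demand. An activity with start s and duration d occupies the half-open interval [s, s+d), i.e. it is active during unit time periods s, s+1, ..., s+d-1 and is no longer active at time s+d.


Each activity i is active on [start_i, start_i + duration_i).
Compute total resource usage per time slot:
  t=0: active resources = [4, 2], total = 6
  t=1: active resources = [4, 4, 2], total = 10
  t=2: active resources = [4, 4, 2], total = 10
  t=3: active resources = [4, 4, 2], total = 10
  t=4: active resources = [4, 4, 2], total = 10
  t=5: active resources = [4], total = 4
  t=6: active resources = [], total = 0
  t=7: active resources = [6, 5], total = 11
  t=8: active resources = [6, 5], total = 11
  t=9: active resources = [6, 5], total = 11
  t=10: active resources = [6, 5], total = 11
  t=11: active resources = [5], total = 5
  t=12: active resources = [5], total = 5
Peak resource demand = 11

11


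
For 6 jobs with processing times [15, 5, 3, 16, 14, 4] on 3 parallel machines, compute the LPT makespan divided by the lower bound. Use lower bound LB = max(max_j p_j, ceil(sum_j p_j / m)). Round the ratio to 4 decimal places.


LPT order: [16, 15, 14, 5, 4, 3]
Machine loads after assignment: [19, 19, 19]
LPT makespan = 19
Lower bound = max(max_job, ceil(total/3)) = max(16, 19) = 19
Ratio = 19 / 19 = 1.0

1.0


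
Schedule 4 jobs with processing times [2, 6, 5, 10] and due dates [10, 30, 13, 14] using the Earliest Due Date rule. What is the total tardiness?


Sort by due date (EDD order): [(2, 10), (5, 13), (10, 14), (6, 30)]
Compute completion times and tardiness:
  Job 1: p=2, d=10, C=2, tardiness=max(0,2-10)=0
  Job 2: p=5, d=13, C=7, tardiness=max(0,7-13)=0
  Job 3: p=10, d=14, C=17, tardiness=max(0,17-14)=3
  Job 4: p=6, d=30, C=23, tardiness=max(0,23-30)=0
Total tardiness = 3

3


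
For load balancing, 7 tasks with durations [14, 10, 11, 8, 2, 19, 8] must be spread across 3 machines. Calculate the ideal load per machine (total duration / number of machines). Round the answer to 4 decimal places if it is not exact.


Total processing time = 14 + 10 + 11 + 8 + 2 + 19 + 8 = 72
Number of machines = 3
Ideal balanced load = 72 / 3 = 24.0

24.0


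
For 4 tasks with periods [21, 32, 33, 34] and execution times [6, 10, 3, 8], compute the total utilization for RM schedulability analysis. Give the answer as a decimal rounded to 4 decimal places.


Compute individual utilizations (exact fractions):
  Task 1: C/T = 6/21 = 2/7 (approx. 0.2857)
  Task 2: C/T = 10/32 = 5/16 (approx. 0.3125)
  Task 3: C/T = 3/33 = 1/11 (approx. 0.0909)
  Task 4: C/T = 8/34 = 4/17 (approx. 0.2353)
Total utilization U = 2/7 + 5/16 + 1/11 + 4/17 = 19361/20944
Rounded to 4 decimal places: U = 0.9244
RM (Liu & Layland) bound for 4 tasks = 0.756828; compare with U = 19361/20944 (approx. 0.924417)
bound < U <= 1, so the RM sufficient condition is not met (inconclusive; an exact test such as response-time analysis is needed).

0.9244


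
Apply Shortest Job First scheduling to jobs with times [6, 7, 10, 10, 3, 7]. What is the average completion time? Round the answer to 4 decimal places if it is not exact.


SJF order (ascending): [3, 6, 7, 7, 10, 10]
Completion times:
  Job 1: burst=3, C=3
  Job 2: burst=6, C=9
  Job 3: burst=7, C=16
  Job 4: burst=7, C=23
  Job 5: burst=10, C=33
  Job 6: burst=10, C=43
Average completion = 127/6 = 21.1667

21.1667


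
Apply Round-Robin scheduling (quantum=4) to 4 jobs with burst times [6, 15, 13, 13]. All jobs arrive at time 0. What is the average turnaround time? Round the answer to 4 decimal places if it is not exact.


Time quantum = 4
Execution trace:
  J1 runs 4 units, time = 4
  J2 runs 4 units, time = 8
  J3 runs 4 units, time = 12
  J4 runs 4 units, time = 16
  J1 runs 2 units, time = 18
  J2 runs 4 units, time = 22
  J3 runs 4 units, time = 26
  J4 runs 4 units, time = 30
  J2 runs 4 units, time = 34
  J3 runs 4 units, time = 38
  J4 runs 4 units, time = 42
  J2 runs 3 units, time = 45
  J3 runs 1 units, time = 46
  J4 runs 1 units, time = 47
Finish times: [18, 45, 46, 47]
Average turnaround = 156/4 = 39.0

39.0


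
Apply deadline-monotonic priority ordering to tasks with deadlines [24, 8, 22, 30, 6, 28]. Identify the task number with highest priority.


Sort tasks by relative deadline (ascending):
  Task 5: deadline = 6
  Task 2: deadline = 8
  Task 3: deadline = 22
  Task 1: deadline = 24
  Task 6: deadline = 28
  Task 4: deadline = 30
Priority order (highest first): [5, 2, 3, 1, 6, 4]
Highest priority task = 5

5


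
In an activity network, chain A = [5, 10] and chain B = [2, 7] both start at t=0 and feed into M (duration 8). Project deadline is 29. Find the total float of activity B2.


Forward pass: ES(B2) = sum of predecessors on chain B = 2
EF = ES + duration = 2 + 7 = 9
Backward pass: LF(M) = deadline = 29; LS(M) = 29 - 8 = 21
LF(B2) = LS(M) - sum(successors on chain B) = 21 - 0 = 21
LS = LF - duration = 21 - 7 = 14
Total float = LS - ES = 14 - 2 = 12

12


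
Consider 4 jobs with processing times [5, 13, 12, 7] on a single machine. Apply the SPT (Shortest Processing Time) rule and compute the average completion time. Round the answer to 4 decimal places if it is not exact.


Sort jobs by processing time (SPT order): [5, 7, 12, 13]
Compute completion times sequentially:
  Job 1: processing = 5, completes at 5
  Job 2: processing = 7, completes at 12
  Job 3: processing = 12, completes at 24
  Job 4: processing = 13, completes at 37
Sum of completion times = 78
Average completion time = 78/4 = 19.5

19.5


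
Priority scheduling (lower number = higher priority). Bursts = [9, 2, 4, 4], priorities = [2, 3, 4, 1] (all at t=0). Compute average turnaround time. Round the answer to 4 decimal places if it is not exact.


Sort by priority (ascending = highest first):
Order: [(1, 4), (2, 9), (3, 2), (4, 4)]
Completion times:
  Priority 1, burst=4, C=4
  Priority 2, burst=9, C=13
  Priority 3, burst=2, C=15
  Priority 4, burst=4, C=19
Average turnaround = 51/4 = 12.75

12.75


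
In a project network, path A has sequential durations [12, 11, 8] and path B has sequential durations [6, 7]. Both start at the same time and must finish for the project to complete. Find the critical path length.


Path A total = 12 + 11 + 8 = 31
Path B total = 6 + 7 = 13
Critical path = longest path = max(31, 13) = 31

31


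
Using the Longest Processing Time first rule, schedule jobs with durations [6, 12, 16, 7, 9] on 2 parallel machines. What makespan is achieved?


Sort jobs in decreasing order (LPT): [16, 12, 9, 7, 6]
Assign each job to the least loaded machine:
  Machine 1: jobs [16, 7], load = 23
  Machine 2: jobs [12, 9, 6], load = 27
Makespan = max load = 27

27


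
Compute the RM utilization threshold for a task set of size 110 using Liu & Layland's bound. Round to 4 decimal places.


Compute 2^(1/110) = 1.0063212332
Subtract 1: 1.0063212332 - 1 = 0.0063212332
Multiply by n: 110 * 0.0063212332 = 0.6953356520
Round to 4 dp: 0.6953

0.6953


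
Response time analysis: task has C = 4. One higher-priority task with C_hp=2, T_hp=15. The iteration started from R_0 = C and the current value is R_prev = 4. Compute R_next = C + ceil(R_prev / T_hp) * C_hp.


R_next = C + ceil(R_prev / T_hp) * C_hp
ceil(4 / 15) = ceil(0.2667) = 1
Interference = 1 * 2 = 2
R_next = 4 + 2 = 6

6


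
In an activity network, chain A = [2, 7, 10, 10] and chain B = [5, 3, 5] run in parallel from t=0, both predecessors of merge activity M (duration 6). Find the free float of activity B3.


ES(B3) = sum of predecessors on chain B = 8
EF(B3) = ES + duration = 8 + 5 = 13
Successor of B3 is M. ES(M) = max(sum(A), sum(B)) = max(29, 13) = 29
Free float = ES(successor) - EF(current) = 29 - 13 = 16

16


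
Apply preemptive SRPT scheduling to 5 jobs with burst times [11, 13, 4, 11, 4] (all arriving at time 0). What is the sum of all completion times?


Since all jobs arrive at t=0, SRPT equals SPT ordering.
SPT order: [4, 4, 11, 11, 13]
Completion times:
  Job 1: p=4, C=4
  Job 2: p=4, C=8
  Job 3: p=11, C=19
  Job 4: p=11, C=30
  Job 5: p=13, C=43
Total completion time = 4 + 8 + 19 + 30 + 43 = 104

104


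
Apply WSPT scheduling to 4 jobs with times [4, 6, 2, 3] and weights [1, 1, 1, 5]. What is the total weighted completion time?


Compute p/w ratios and sort ascending (WSPT): [(3, 5), (2, 1), (4, 1), (6, 1)]
Compute weighted completion times:
  Job (p=3,w=5): C=3, w*C=5*3=15
  Job (p=2,w=1): C=5, w*C=1*5=5
  Job (p=4,w=1): C=9, w*C=1*9=9
  Job (p=6,w=1): C=15, w*C=1*15=15
Total weighted completion time = 44

44


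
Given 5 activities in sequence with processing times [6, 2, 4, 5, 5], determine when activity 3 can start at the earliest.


Activity 3 starts after activities 1 through 2 complete.
Predecessor durations: [6, 2]
ES = 6 + 2 = 8

8


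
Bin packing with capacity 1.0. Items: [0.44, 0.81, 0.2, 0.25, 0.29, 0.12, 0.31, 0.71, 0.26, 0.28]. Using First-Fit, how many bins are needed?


Place items sequentially using First-Fit:
  Item 0.44 -> new Bin 1
  Item 0.81 -> new Bin 2
  Item 0.2 -> Bin 1 (now 0.64)
  Item 0.25 -> Bin 1 (now 0.89)
  Item 0.29 -> new Bin 3
  Item 0.12 -> Bin 2 (now 0.93)
  Item 0.31 -> Bin 3 (now 0.6)
  Item 0.71 -> new Bin 4
  Item 0.26 -> Bin 3 (now 0.86)
  Item 0.28 -> Bin 4 (now 0.99)
Total bins used = 4

4


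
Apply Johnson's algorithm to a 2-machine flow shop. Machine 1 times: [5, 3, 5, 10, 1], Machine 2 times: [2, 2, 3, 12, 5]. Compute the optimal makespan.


Apply Johnson's rule:
  Group 1 (a <= b): [(5, 1, 5), (4, 10, 12)]
  Group 2 (a > b): [(3, 5, 3), (1, 5, 2), (2, 3, 2)]
Optimal job order: [5, 4, 3, 1, 2]
Schedule:
  Job 5: M1 done at 1, M2 done at 6
  Job 4: M1 done at 11, M2 done at 23
  Job 3: M1 done at 16, M2 done at 26
  Job 1: M1 done at 21, M2 done at 28
  Job 2: M1 done at 24, M2 done at 30
Makespan = 30

30


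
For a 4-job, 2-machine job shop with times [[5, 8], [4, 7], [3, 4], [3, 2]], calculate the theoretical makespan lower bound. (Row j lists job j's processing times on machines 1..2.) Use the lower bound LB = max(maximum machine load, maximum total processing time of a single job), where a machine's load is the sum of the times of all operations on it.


Machine loads:
  Machine 1: 5 + 4 + 3 + 3 = 15
  Machine 2: 8 + 7 + 4 + 2 = 21
Max machine load = 21
Job totals:
  Job 1: 13
  Job 2: 11
  Job 3: 7
  Job 4: 5
Max job total = 13
Lower bound = max(21, 13) = 21

21


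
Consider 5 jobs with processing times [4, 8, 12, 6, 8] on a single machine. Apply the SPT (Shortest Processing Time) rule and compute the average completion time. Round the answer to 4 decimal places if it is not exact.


Sort jobs by processing time (SPT order): [4, 6, 8, 8, 12]
Compute completion times sequentially:
  Job 1: processing = 4, completes at 4
  Job 2: processing = 6, completes at 10
  Job 3: processing = 8, completes at 18
  Job 4: processing = 8, completes at 26
  Job 5: processing = 12, completes at 38
Sum of completion times = 96
Average completion time = 96/5 = 19.2

19.2


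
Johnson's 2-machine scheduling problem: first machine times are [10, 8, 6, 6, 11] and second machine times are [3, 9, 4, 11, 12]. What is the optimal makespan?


Apply Johnson's rule:
  Group 1 (a <= b): [(4, 6, 11), (2, 8, 9), (5, 11, 12)]
  Group 2 (a > b): [(3, 6, 4), (1, 10, 3)]
Optimal job order: [4, 2, 5, 3, 1]
Schedule:
  Job 4: M1 done at 6, M2 done at 17
  Job 2: M1 done at 14, M2 done at 26
  Job 5: M1 done at 25, M2 done at 38
  Job 3: M1 done at 31, M2 done at 42
  Job 1: M1 done at 41, M2 done at 45
Makespan = 45

45


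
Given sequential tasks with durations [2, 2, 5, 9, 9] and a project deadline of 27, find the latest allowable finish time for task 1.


LF(activity 1) = deadline - sum of successor durations
Successors: activities 2 through 5 with durations [2, 5, 9, 9]
Sum of successor durations = 25
LF = 27 - 25 = 2

2


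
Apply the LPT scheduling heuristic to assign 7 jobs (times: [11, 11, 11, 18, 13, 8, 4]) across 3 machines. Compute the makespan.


Sort jobs in decreasing order (LPT): [18, 13, 11, 11, 11, 8, 4]
Assign each job to the least loaded machine:
  Machine 1: jobs [18, 8], load = 26
  Machine 2: jobs [13, 11], load = 24
  Machine 3: jobs [11, 11, 4], load = 26
Makespan = max load = 26

26


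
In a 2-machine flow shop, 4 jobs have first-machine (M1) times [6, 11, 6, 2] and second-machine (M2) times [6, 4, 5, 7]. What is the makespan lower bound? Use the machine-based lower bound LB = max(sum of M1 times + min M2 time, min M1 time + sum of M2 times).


LB1 = sum(M1 times) + min(M2 times) = 25 + 4 = 29
LB2 = min(M1 times) + sum(M2 times) = 2 + 22 = 24
Lower bound = max(LB1, LB2) = max(29, 24) = 29

29


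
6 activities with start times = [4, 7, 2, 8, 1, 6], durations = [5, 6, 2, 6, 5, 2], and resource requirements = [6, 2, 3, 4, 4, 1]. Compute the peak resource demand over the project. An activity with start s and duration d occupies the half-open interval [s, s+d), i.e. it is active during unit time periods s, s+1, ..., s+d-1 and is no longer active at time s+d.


Each activity i is active on [start_i, start_i + duration_i).
Compute total resource usage per time slot:
  t=0: active resources = [], total = 0
  t=1: active resources = [4], total = 4
  t=2: active resources = [3, 4], total = 7
  t=3: active resources = [3, 4], total = 7
  t=4: active resources = [6, 4], total = 10
  t=5: active resources = [6, 4], total = 10
  t=6: active resources = [6, 1], total = 7
  t=7: active resources = [6, 2, 1], total = 9
  t=8: active resources = [6, 2, 4], total = 12
  t=9: active resources = [2, 4], total = 6
  t=10: active resources = [2, 4], total = 6
  t=11: active resources = [2, 4], total = 6
  t=12: active resources = [2, 4], total = 6
  t=13: active resources = [4], total = 4
Peak resource demand = 12

12


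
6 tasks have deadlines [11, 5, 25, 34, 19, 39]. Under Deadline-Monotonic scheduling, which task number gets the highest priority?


Sort tasks by relative deadline (ascending):
  Task 2: deadline = 5
  Task 1: deadline = 11
  Task 5: deadline = 19
  Task 3: deadline = 25
  Task 4: deadline = 34
  Task 6: deadline = 39
Priority order (highest first): [2, 1, 5, 3, 4, 6]
Highest priority task = 2

2


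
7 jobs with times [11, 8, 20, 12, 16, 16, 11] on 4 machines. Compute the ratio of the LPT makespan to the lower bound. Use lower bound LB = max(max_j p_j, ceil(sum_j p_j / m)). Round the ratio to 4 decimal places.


LPT order: [20, 16, 16, 12, 11, 11, 8]
Machine loads after assignment: [20, 27, 24, 23]
LPT makespan = 27
Lower bound = max(max_job, ceil(total/4)) = max(20, 24) = 24
Ratio = 27 / 24 = 1.125

1.125


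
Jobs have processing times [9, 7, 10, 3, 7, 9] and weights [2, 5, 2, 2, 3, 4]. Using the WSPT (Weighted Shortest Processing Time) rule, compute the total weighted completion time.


Compute p/w ratios and sort ascending (WSPT): [(7, 5), (3, 2), (9, 4), (7, 3), (9, 2), (10, 2)]
Compute weighted completion times:
  Job (p=7,w=5): C=7, w*C=5*7=35
  Job (p=3,w=2): C=10, w*C=2*10=20
  Job (p=9,w=4): C=19, w*C=4*19=76
  Job (p=7,w=3): C=26, w*C=3*26=78
  Job (p=9,w=2): C=35, w*C=2*35=70
  Job (p=10,w=2): C=45, w*C=2*45=90
Total weighted completion time = 369

369


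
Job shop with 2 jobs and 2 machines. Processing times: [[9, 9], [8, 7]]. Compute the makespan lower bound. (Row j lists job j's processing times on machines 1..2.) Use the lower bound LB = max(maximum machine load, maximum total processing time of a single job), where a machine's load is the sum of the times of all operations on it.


Machine loads:
  Machine 1: 9 + 8 = 17
  Machine 2: 9 + 7 = 16
Max machine load = 17
Job totals:
  Job 1: 18
  Job 2: 15
Max job total = 18
Lower bound = max(17, 18) = 18

18


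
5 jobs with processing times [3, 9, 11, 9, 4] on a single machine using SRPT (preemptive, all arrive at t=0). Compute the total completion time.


Since all jobs arrive at t=0, SRPT equals SPT ordering.
SPT order: [3, 4, 9, 9, 11]
Completion times:
  Job 1: p=3, C=3
  Job 2: p=4, C=7
  Job 3: p=9, C=16
  Job 4: p=9, C=25
  Job 5: p=11, C=36
Total completion time = 3 + 7 + 16 + 25 + 36 = 87

87


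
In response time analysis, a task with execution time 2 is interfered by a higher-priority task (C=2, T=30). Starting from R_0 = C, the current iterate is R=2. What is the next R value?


R_next = C + ceil(R_prev / T_hp) * C_hp
ceil(2 / 30) = ceil(0.0667) = 1
Interference = 1 * 2 = 2
R_next = 2 + 2 = 4

4


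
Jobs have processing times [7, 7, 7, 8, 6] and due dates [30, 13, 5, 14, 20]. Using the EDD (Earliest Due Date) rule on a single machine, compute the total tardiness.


Sort by due date (EDD order): [(7, 5), (7, 13), (8, 14), (6, 20), (7, 30)]
Compute completion times and tardiness:
  Job 1: p=7, d=5, C=7, tardiness=max(0,7-5)=2
  Job 2: p=7, d=13, C=14, tardiness=max(0,14-13)=1
  Job 3: p=8, d=14, C=22, tardiness=max(0,22-14)=8
  Job 4: p=6, d=20, C=28, tardiness=max(0,28-20)=8
  Job 5: p=7, d=30, C=35, tardiness=max(0,35-30)=5
Total tardiness = 24

24


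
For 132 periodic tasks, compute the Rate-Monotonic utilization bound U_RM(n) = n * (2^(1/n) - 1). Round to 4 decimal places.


Compute 2^(1/132) = 1.0052649263
Subtract 1: 1.0052649263 - 1 = 0.0052649263
Multiply by n: 132 * 0.0052649263 = 0.6949702716
Round to 4 dp: 0.6950

0.6950


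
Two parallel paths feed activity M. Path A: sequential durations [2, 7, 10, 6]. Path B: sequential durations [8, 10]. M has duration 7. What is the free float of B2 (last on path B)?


ES(B2) = sum of predecessors on chain B = 8
EF(B2) = ES + duration = 8 + 10 = 18
Successor of B2 is M. ES(M) = max(sum(A), sum(B)) = max(25, 18) = 25
Free float = ES(successor) - EF(current) = 25 - 18 = 7

7


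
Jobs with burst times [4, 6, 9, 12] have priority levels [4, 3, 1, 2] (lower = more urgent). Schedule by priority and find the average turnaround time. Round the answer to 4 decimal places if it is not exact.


Sort by priority (ascending = highest first):
Order: [(1, 9), (2, 12), (3, 6), (4, 4)]
Completion times:
  Priority 1, burst=9, C=9
  Priority 2, burst=12, C=21
  Priority 3, burst=6, C=27
  Priority 4, burst=4, C=31
Average turnaround = 88/4 = 22.0

22.0


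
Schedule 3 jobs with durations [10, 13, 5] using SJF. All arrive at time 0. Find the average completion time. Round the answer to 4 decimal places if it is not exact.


SJF order (ascending): [5, 10, 13]
Completion times:
  Job 1: burst=5, C=5
  Job 2: burst=10, C=15
  Job 3: burst=13, C=28
Average completion = 48/3 = 16.0

16.0


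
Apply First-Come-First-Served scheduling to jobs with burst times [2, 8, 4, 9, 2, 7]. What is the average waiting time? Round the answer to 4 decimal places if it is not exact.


FCFS order (as given): [2, 8, 4, 9, 2, 7]
Waiting times:
  Job 1: wait = 0
  Job 2: wait = 2
  Job 3: wait = 10
  Job 4: wait = 14
  Job 5: wait = 23
  Job 6: wait = 25
Sum of waiting times = 74
Average waiting time = 74/6 = 12.3333

12.3333


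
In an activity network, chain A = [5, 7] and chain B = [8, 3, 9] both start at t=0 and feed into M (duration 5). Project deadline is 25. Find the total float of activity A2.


Forward pass: ES(A2) = sum of predecessors on chain A = 5
EF = ES + duration = 5 + 7 = 12
Backward pass: LF(M) = deadline = 25; LS(M) = 25 - 5 = 20
LF(A2) = LS(M) - sum(successors on chain A) = 20 - 0 = 20
LS = LF - duration = 20 - 7 = 13
Total float = LS - ES = 13 - 5 = 8

8


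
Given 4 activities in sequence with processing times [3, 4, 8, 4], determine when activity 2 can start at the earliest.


Activity 2 starts after activities 1 through 1 complete.
Predecessor durations: [3]
ES = 3 = 3

3


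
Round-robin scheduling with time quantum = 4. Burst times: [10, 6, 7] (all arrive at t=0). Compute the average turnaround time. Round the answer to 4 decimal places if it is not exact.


Time quantum = 4
Execution trace:
  J1 runs 4 units, time = 4
  J2 runs 4 units, time = 8
  J3 runs 4 units, time = 12
  J1 runs 4 units, time = 16
  J2 runs 2 units, time = 18
  J3 runs 3 units, time = 21
  J1 runs 2 units, time = 23
Finish times: [23, 18, 21]
Average turnaround = 62/3 = 20.6667

20.6667


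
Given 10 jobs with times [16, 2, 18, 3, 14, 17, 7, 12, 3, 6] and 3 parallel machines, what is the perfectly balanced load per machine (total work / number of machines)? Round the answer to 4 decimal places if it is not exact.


Total processing time = 16 + 2 + 18 + 3 + 14 + 17 + 7 + 12 + 3 + 6 = 98
Number of machines = 3
Ideal balanced load = 98 / 3 = 32.6667

32.6667


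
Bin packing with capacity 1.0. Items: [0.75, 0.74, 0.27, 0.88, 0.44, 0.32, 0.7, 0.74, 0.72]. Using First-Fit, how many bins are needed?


Place items sequentially using First-Fit:
  Item 0.75 -> new Bin 1
  Item 0.74 -> new Bin 2
  Item 0.27 -> new Bin 3
  Item 0.88 -> new Bin 4
  Item 0.44 -> Bin 3 (now 0.71)
  Item 0.32 -> new Bin 5
  Item 0.7 -> new Bin 6
  Item 0.74 -> new Bin 7
  Item 0.72 -> new Bin 8
Total bins used = 8

8


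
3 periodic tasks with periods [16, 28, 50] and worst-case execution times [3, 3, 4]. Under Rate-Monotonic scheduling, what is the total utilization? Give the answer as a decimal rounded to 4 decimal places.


Compute individual utilizations (exact fractions):
  Task 1: C/T = 3/16 (approx. 0.1875)
  Task 2: C/T = 3/28 (approx. 0.1071)
  Task 3: C/T = 4/50 = 2/25 (approx. 0.08)
Total utilization U = 3/16 + 3/28 + 2/25 = 1049/2800
Rounded to 4 decimal places: U = 0.3746
RM (Liu & Layland) bound for 3 tasks = 0.779763; compare with U = 1049/2800 (approx. 0.374643)
U <= bound, so schedulable by RM sufficient condition.

0.3746
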